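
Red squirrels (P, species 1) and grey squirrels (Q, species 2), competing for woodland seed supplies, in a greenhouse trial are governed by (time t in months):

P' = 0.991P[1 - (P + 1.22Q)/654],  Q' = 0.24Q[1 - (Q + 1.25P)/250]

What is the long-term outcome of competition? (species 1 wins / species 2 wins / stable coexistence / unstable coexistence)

Compare the nullcline intercepts: K1/α12 = 654/1.22 = 536 > K2 = 250; K2/α21 = 250/1.25 = 200 < K1 = 654.
Since the inequalities point opposite ways, species 1 can invade but species 2 cannot.

species 1 excludes species 2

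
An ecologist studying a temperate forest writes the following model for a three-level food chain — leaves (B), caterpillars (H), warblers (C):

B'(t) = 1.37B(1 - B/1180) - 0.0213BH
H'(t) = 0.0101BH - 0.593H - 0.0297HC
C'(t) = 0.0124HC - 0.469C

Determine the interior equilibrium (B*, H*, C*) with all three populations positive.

From dC/dt = 0: 0.0124H* = 0.469, so H* = 37.8.
From dB/dt = 0: 1.37(1 - B*/1180) = 0.0213·37.8, giving B* = 1180·(1 - 0.588) = 486.
From dH/dt = 0: 0.0101·486 - 0.593 = 0.0297C*, so C* = 4.32/0.0297 = 145.

B* ≈ 486, H* ≈ 37.8, C* ≈ 145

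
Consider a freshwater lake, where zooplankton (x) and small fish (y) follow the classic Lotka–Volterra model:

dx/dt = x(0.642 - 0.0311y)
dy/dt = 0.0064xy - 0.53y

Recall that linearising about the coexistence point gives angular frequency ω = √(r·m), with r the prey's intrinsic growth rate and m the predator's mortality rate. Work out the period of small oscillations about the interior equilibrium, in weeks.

Here r = 0.642 and m = 0.53, so r·m = 0.34.
ω = √0.34 = 0.583 per week, hence T = 2π/ω ≈ 10.8 weeks.

T ≈ 10.8 weeks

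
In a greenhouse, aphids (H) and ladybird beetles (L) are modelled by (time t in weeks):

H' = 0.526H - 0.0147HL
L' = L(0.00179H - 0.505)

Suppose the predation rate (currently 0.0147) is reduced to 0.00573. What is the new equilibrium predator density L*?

At the interior fixed point, setting dH/dt = 0 with H > 0 fixes L* = (prey growth rate)/(HL coefficient) — independent of the other coefficients.
With the change, L* = 0.526/0.00573 = 91.8; it rises from 35.8.

L* ≈ 91.8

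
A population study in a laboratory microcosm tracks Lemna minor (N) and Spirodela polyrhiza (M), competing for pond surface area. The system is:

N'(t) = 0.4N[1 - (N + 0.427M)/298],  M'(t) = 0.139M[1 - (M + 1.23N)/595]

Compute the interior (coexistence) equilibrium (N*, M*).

N* ≈ 92.5, M* ≈ 481

Setting both brackets to zero gives the nullclines N + 0.427M = 298 and 1.23N + M = 595.
Substituting M = 595 - 1.23N into the first: N(1 - 0.427·1.23) = 298 - 0.427·595.
So N* = 43.9/0.475 = 92.5, and then M* = 595 - 1.23·92.5 = 481.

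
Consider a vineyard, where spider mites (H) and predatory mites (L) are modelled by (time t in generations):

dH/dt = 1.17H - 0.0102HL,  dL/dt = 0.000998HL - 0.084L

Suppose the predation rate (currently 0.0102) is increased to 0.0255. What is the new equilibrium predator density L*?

At the interior fixed point, setting dH/dt = 0 with H > 0 fixes L* = (prey growth rate)/(HL coefficient) — independent of the other coefficients.
With the change, L* = 1.17/0.0255 = 45.9; it falls from 115.

L* ≈ 45.9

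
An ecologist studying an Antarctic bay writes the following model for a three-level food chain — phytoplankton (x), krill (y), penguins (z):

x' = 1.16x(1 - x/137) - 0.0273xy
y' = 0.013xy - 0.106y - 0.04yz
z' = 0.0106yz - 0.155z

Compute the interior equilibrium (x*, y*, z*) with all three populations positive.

x* ≈ 89.9, y* ≈ 14.6, z* ≈ 26.6

From dz/dt = 0: 0.0106y* = 0.155, so y* = 14.6.
From dx/dt = 0: 1.16(1 - x*/137) = 0.0273·14.6, giving x* = 137·(1 - 0.344) = 89.9.
From dy/dt = 0: 0.013·89.9 - 0.106 = 0.04z*, so z* = 1.06/0.04 = 26.6.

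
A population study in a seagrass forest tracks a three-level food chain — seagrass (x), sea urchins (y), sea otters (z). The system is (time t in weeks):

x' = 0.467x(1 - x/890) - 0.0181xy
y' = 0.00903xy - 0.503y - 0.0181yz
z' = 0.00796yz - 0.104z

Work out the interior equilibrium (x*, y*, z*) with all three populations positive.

From dz/dt = 0: 0.00796y* = 0.104, so y* = 13.1.
From dx/dt = 0: 0.467(1 - x*/890) = 0.0181·13.1, giving x* = 890·(1 - 0.506) = 439.
From dy/dt = 0: 0.00903·439 - 0.503 = 0.0181z*, so z* = 3.46/0.0181 = 191.

x* ≈ 439, y* ≈ 13.1, z* ≈ 191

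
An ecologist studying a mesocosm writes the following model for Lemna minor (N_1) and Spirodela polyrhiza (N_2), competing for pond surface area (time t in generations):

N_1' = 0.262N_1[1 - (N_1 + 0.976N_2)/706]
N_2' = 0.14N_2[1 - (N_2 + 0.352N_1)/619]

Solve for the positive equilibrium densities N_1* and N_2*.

Setting both brackets to zero gives the nullclines N_1 + 0.976N_2 = 706 and 0.352N_1 + N_2 = 619.
Substituting N_2 = 619 - 0.352N_1 into the first: N_1(1 - 0.976·0.352) = 706 - 0.976·619.
So N_1* = 102/0.656 = 155, and then N_2* = 619 - 0.352·155 = 564.

N_1* ≈ 155, N_2* ≈ 564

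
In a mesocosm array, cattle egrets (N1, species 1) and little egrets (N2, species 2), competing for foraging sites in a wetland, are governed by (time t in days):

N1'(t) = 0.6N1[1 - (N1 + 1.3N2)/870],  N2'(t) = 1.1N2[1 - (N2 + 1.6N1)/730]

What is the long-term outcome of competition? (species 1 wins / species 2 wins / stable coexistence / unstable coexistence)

Compare the nullcline intercepts: K1/α12 = 870/1.3 = 669 < K2 = 730; K2/α21 = 730/1.6 = 456 < K1 = 870.
Since both are reversed, neither can invade when rare; the interior point is a saddle.

unstable coexistence (outcome depends on initial conditions)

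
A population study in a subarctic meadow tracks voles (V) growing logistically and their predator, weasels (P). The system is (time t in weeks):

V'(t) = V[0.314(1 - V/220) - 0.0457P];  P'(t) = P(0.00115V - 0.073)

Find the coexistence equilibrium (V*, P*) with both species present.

From dP/dt = 0 with P > 0: 0.00115V* = 0.073, so V* = 63.5.
Substitute into dV/dt = 0: 0.314(1 - 63.5/220) = 0.0457P*.
The bracket is 0.711, giving P* = 0.223/0.0457 = 4.89.

V* ≈ 63.5, P* ≈ 4.89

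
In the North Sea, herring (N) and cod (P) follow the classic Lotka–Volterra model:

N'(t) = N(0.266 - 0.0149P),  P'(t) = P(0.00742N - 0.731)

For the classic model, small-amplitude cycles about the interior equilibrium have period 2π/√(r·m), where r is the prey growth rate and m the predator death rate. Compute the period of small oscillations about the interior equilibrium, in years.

Here r = 0.266 and m = 0.731, so r·m = 0.194.
ω = √0.194 = 0.441 per year, hence T = 2π/ω ≈ 14.2 years.

T ≈ 14.2 years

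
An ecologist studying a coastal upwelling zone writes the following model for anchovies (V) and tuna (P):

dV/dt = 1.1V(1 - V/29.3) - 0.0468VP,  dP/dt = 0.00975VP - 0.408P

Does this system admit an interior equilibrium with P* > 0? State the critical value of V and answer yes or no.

Threshold V = 41.8; K < 41.8, so no, the predator goes extinct.

The predator equation gives dP/dt > 0 only when V > 0.408/0.00975 = 41.8.
Without the predator, V → K = 29.3. Since 29.3 < 41.8, the predator cannot invade.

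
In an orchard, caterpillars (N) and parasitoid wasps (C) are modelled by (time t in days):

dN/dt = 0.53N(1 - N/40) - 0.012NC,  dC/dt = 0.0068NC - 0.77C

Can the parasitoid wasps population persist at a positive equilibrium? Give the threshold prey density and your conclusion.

Threshold N = 113; K < 113, so no, the predator goes extinct.

The predator equation gives dC/dt > 0 only when N > 0.77/0.0068 = 113.
Without the predator, N → K = 40. Since 40 < 113, the predator cannot invade.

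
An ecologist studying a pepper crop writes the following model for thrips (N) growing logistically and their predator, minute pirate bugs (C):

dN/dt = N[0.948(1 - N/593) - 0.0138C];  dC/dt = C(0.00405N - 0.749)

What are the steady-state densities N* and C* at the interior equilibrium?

From dC/dt = 0 with C > 0: 0.00405N* = 0.749, so N* = 185.
Substitute into dN/dt = 0: 0.948(1 - 185/593) = 0.0138C*.
The bracket is 0.688, giving C* = 0.652/0.0138 = 47.3.

N* ≈ 185, C* ≈ 47.3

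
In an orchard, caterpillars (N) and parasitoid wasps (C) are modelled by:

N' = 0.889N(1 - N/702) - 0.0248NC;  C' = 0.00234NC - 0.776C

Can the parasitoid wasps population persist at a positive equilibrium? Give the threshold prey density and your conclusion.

The predator equation gives dC/dt > 0 only when N > 0.776/0.00234 = 332.
Without the predator, N → K = 702. Since 702 > 332, the predator can invade and persist.

Threshold N = 332; K > 332, so yes, the predator persists.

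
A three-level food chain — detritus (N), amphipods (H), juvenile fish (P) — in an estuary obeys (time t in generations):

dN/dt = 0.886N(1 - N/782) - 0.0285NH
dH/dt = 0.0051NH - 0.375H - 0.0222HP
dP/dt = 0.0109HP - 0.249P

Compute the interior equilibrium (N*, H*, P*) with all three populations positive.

From dP/dt = 0: 0.0109H* = 0.249, so H* = 22.8.
From dN/dt = 0: 0.886(1 - N*/782) = 0.0285·22.8, giving N* = 782·(1 - 0.735) = 207.
From dH/dt = 0: 0.0051·207 - 0.375 = 0.0222P*, so P* = 0.683/0.0222 = 30.7.

N* ≈ 207, H* ≈ 22.8, P* ≈ 30.7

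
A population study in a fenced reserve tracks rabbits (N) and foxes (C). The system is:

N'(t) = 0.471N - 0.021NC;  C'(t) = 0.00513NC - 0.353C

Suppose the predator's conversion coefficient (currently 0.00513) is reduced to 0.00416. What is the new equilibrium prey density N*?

N* ≈ 84.9

At the interior fixed point, setting dC/dt = 0 with C > 0 fixes N* = (predator death rate)/(NC coefficient) — independent of the other coefficients.
With the change, N* = 0.353/0.00416 = 84.9; it rises from 68.8.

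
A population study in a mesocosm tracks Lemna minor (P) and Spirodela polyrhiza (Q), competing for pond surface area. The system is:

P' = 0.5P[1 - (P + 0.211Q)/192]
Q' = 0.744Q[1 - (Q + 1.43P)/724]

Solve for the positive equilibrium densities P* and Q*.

P* ≈ 56.2, Q* ≈ 644

Setting both brackets to zero gives the nullclines P + 0.211Q = 192 and 1.43P + Q = 724.
Substituting Q = 724 - 1.43P into the first: P(1 - 0.211·1.43) = 192 - 0.211·724.
So P* = 39.2/0.698 = 56.2, and then Q* = 724 - 1.43·56.2 = 644.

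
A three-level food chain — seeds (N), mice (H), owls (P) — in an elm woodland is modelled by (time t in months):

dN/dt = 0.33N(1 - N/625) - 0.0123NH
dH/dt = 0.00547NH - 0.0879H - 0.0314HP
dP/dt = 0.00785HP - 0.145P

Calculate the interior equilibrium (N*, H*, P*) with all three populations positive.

N* ≈ 195, H* ≈ 18.5, P* ≈ 31.1

From dP/dt = 0: 0.00785H* = 0.145, so H* = 18.5.
From dN/dt = 0: 0.33(1 - N*/625) = 0.0123·18.5, giving N* = 625·(1 - 0.688) = 195.
From dH/dt = 0: 0.00547·195 - 0.0879 = 0.0314P*, so P* = 0.977/0.0314 = 31.1.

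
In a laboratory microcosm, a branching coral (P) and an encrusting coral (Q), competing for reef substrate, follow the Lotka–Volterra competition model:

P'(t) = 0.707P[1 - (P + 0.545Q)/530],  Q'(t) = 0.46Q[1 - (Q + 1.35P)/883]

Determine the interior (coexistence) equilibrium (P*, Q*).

Setting both brackets to zero gives the nullclines P + 0.545Q = 530 and 1.35P + Q = 883.
Substituting Q = 883 - 1.35P into the first: P(1 - 0.545·1.35) = 530 - 0.545·883.
So P* = 48.8/0.264 = 185, and then Q* = 883 - 1.35·185 = 634.

P* ≈ 185, Q* ≈ 634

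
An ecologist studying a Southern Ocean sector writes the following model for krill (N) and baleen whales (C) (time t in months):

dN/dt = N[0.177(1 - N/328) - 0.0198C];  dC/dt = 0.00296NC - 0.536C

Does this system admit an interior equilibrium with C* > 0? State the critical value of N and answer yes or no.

Threshold N = 181; K > 181, so yes, the predator persists.

The predator equation gives dC/dt > 0 only when N > 0.536/0.00296 = 181.
Without the predator, N → K = 328. Since 328 > 181, the predator can invade and persist.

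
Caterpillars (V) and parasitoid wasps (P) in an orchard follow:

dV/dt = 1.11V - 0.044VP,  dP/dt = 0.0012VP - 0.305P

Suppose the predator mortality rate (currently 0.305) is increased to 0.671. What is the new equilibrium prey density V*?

V* ≈ 559

At the interior fixed point, setting dP/dt = 0 with P > 0 fixes V* = (predator death rate)/(VP coefficient) — independent of the other coefficients.
With the change, V* = 0.671/0.0012 = 559; it rises from 254.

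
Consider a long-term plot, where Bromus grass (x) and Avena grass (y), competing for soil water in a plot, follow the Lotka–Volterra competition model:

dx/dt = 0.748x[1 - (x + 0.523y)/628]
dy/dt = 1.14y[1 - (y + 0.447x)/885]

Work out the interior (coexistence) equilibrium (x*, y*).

x* ≈ 216, y* ≈ 789

Setting both brackets to zero gives the nullclines x + 0.523y = 628 and 0.447x + y = 885.
Substituting y = 885 - 0.447x into the first: x(1 - 0.523·0.447) = 628 - 0.523·885.
So x* = 165/0.766 = 216, and then y* = 885 - 0.447·216 = 789.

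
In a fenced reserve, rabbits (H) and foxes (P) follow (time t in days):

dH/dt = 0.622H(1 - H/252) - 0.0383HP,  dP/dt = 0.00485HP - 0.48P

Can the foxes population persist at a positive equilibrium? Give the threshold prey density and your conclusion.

The predator equation gives dP/dt > 0 only when H > 0.48/0.00485 = 99.
Without the predator, H → K = 252. Since 252 > 99, the predator can invade and persist.

Threshold H = 99; K > 99, so yes, the predator persists.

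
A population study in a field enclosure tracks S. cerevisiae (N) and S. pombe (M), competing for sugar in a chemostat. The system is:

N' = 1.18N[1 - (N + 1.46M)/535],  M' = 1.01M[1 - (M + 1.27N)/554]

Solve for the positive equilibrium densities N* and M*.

Setting both brackets to zero gives the nullclines N + 1.46M = 535 and 1.27N + M = 554.
Substituting M = 554 - 1.27N into the first: N(1 - 1.46·1.27) = 535 - 1.46·554.
So N* = -274/-0.854 = 321, and then M* = 554 - 1.27·321 = 147.

N* ≈ 321, M* ≈ 147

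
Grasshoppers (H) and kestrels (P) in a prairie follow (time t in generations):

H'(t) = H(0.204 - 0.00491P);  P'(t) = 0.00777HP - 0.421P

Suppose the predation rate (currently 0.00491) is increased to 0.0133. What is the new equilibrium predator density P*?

At the interior fixed point, setting dH/dt = 0 with H > 0 fixes P* = (prey growth rate)/(HP coefficient) — independent of the other coefficients.
With the change, P* = 0.204/0.0133 = 15.3; it falls from 41.5.

P* ≈ 15.3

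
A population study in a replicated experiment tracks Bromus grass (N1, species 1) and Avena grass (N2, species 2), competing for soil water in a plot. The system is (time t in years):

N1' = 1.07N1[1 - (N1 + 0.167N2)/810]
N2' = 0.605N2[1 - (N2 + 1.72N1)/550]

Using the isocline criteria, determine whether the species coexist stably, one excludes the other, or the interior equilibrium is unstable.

species 1 excludes species 2

Compare the nullcline intercepts: K1/α12 = 810/0.167 = 4850 > K2 = 550; K2/α21 = 550/1.72 = 320 < K1 = 810.
Since the inequalities point opposite ways, species 1 can invade but species 2 cannot.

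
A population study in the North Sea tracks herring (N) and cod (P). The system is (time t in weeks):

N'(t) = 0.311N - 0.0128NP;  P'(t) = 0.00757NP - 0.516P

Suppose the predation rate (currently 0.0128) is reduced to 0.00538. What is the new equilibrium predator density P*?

At the interior fixed point, setting dN/dt = 0 with N > 0 fixes P* = (prey growth rate)/(NP coefficient) — independent of the other coefficients.
With the change, P* = 0.311/0.00538 = 57.8; it rises from 24.3.

P* ≈ 57.8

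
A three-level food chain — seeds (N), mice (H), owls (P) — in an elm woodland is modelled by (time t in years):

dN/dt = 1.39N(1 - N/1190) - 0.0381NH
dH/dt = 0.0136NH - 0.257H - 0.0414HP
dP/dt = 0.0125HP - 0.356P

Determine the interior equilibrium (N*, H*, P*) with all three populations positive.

From dP/dt = 0: 0.0125H* = 0.356, so H* = 28.5.
From dN/dt = 0: 1.39(1 - N*/1190) = 0.0381·28.5, giving N* = 1190·(1 - 0.781) = 261.
From dH/dt = 0: 0.0136·261 - 0.257 = 0.0414P*, so P* = 3.29/0.0414 = 79.5.

N* ≈ 261, H* ≈ 28.5, P* ≈ 79.5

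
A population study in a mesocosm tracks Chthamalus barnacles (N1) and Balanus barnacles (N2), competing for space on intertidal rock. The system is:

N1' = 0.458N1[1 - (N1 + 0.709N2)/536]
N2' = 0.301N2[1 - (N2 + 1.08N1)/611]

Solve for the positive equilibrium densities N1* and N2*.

N1* ≈ 439, N2* ≈ 137

Setting both brackets to zero gives the nullclines N1 + 0.709N2 = 536 and 1.08N1 + N2 = 611.
Substituting N2 = 611 - 1.08N1 into the first: N1(1 - 0.709·1.08) = 536 - 0.709·611.
So N1* = 103/0.234 = 439, and then N2* = 611 - 1.08·439 = 137.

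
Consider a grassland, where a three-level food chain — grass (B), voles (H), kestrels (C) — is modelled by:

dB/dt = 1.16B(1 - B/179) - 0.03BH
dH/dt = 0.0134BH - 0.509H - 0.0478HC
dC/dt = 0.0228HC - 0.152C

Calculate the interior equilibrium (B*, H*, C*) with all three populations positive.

From dC/dt = 0: 0.0228H* = 0.152, so H* = 6.67.
From dB/dt = 0: 1.16(1 - B*/179) = 0.03·6.67, giving B* = 179·(1 - 0.172) = 148.
From dH/dt = 0: 0.0134·148 - 0.509 = 0.0478C*, so C* = 1.48/0.0478 = 30.9.

B* ≈ 148, H* ≈ 6.67, C* ≈ 30.9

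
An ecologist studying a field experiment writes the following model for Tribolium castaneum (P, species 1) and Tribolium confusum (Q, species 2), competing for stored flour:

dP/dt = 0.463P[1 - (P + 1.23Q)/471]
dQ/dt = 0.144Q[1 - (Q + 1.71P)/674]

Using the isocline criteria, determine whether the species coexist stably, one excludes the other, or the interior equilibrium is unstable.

Compare the nullcline intercepts: K1/α12 = 471/1.23 = 383 < K2 = 674; K2/α21 = 674/1.71 = 394 < K1 = 471.
Since both are reversed, neither can invade when rare; the interior point is a saddle.

unstable coexistence (outcome depends on initial conditions)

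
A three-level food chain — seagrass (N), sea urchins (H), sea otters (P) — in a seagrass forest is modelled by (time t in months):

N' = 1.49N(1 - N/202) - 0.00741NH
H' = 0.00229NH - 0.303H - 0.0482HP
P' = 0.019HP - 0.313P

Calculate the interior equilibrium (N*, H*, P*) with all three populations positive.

From dP/dt = 0: 0.019H* = 0.313, so H* = 16.5.
From dN/dt = 0: 1.49(1 - N*/202) = 0.00741·16.5, giving N* = 202·(1 - 0.0819) = 185.
From dH/dt = 0: 0.00229·185 - 0.303 = 0.0482P*, so P* = 0.122/0.0482 = 2.52.

N* ≈ 185, H* ≈ 16.5, P* ≈ 2.52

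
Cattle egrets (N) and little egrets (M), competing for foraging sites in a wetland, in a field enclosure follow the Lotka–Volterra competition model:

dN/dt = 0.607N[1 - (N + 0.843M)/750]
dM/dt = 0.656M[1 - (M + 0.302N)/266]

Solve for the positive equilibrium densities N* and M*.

N* ≈ 705, M* ≈ 53

Setting both brackets to zero gives the nullclines N + 0.843M = 750 and 0.302N + M = 266.
Substituting M = 266 - 0.302N into the first: N(1 - 0.843·0.302) = 750 - 0.843·266.
So N* = 526/0.745 = 705, and then M* = 266 - 0.302·705 = 53.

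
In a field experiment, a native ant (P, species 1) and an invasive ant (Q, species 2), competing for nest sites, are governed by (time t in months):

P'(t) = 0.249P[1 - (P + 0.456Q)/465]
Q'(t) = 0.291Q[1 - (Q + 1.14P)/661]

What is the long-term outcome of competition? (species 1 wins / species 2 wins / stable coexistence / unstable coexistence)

Compare the nullcline intercepts: K1/α12 = 465/0.456 = 1020 > K2 = 661; K2/α21 = 661/1.14 = 580 > K1 = 465.
Since both inequalities hold, each species can invade when rare, so the interior equilibrium is stable.

stable coexistence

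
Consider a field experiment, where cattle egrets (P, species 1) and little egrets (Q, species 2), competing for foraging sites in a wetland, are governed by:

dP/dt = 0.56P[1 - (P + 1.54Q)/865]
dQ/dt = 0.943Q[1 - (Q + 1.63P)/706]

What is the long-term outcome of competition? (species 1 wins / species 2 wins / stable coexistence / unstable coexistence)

unstable coexistence (outcome depends on initial conditions)

Compare the nullcline intercepts: K1/α12 = 865/1.54 = 562 < K2 = 706; K2/α21 = 706/1.63 = 433 < K1 = 865.
Since both are reversed, neither can invade when rare; the interior point is a saddle.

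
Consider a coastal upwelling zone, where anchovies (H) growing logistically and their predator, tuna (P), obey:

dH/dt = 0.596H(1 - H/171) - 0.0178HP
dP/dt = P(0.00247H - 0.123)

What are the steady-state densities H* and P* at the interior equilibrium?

From dP/dt = 0 with P > 0: 0.00247H* = 0.123, so H* = 49.8.
Substitute into dH/dt = 0: 0.596(1 - 49.8/171) = 0.0178P*.
The bracket is 0.709, giving P* = 0.422/0.0178 = 23.7.

H* ≈ 49.8, P* ≈ 23.7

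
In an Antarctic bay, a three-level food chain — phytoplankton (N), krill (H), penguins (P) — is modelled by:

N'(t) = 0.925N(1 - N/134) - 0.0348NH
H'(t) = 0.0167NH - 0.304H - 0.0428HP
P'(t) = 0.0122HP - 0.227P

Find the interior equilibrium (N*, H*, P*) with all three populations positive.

From dP/dt = 0: 0.0122H* = 0.227, so H* = 18.6.
From dN/dt = 0: 0.925(1 - N*/134) = 0.0348·18.6, giving N* = 134·(1 - 0.7) = 40.2.
From dH/dt = 0: 0.0167·40.2 - 0.304 = 0.0428P*, so P* = 0.367/0.0428 = 8.58.

N* ≈ 40.2, H* ≈ 18.6, P* ≈ 8.58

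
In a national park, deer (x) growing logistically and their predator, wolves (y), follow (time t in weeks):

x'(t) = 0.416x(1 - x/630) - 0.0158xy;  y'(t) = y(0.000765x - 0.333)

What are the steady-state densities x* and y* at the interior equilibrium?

x* ≈ 435, y* ≈ 8.14

From dy/dt = 0 with y > 0: 0.000765x* = 0.333, so x* = 435.
Substitute into dx/dt = 0: 0.416(1 - 435/630) = 0.0158y*.
The bracket is 0.309, giving y* = 0.129/0.0158 = 8.14.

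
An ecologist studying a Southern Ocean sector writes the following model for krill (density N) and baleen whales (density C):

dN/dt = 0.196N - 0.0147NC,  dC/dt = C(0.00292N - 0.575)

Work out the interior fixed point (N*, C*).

Set dC/dt = 0 with C > 0: 0.00292N - 0.575 = 0, so N* = 0.575/0.00292 = 197.
Set dN/dt = 0 with N > 0: 0.196 - 0.0147C = 0, so C* = 0.196/0.0147 = 13.3.

N* ≈ 197, C* ≈ 13.3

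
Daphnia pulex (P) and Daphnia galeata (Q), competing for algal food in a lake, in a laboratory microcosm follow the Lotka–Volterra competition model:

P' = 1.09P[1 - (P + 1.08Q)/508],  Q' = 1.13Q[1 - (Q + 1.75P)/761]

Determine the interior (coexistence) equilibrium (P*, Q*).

Setting both brackets to zero gives the nullclines P + 1.08Q = 508 and 1.75P + Q = 761.
Substituting Q = 761 - 1.75P into the first: P(1 - 1.08·1.75) = 508 - 1.08·761.
So P* = -314/-0.89 = 353, and then Q* = 761 - 1.75·353 = 144.

P* ≈ 353, Q* ≈ 144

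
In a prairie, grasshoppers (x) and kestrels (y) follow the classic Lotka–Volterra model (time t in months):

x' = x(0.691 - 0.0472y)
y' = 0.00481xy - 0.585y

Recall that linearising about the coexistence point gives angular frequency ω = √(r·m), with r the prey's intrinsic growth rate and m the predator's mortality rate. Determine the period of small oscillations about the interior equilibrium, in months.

Here r = 0.691 and m = 0.585, so r·m = 0.404.
ω = √0.404 = 0.636 per month, hence T = 2π/ω ≈ 9.88 months.

T ≈ 9.88 months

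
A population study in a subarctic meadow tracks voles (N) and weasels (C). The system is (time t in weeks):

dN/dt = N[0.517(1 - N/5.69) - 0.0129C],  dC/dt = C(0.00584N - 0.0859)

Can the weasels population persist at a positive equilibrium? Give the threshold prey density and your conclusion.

The predator equation gives dC/dt > 0 only when N > 0.0859/0.00584 = 14.7.
Without the predator, N → K = 5.69. Since 5.69 < 14.7, the predator cannot invade.

Threshold N = 14.7; K < 14.7, so no, the predator goes extinct.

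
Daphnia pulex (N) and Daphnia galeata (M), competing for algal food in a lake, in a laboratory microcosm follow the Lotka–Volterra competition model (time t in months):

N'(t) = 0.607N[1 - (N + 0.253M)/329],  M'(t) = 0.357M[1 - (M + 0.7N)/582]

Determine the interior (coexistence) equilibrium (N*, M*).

N* ≈ 221, M* ≈ 427

Setting both brackets to zero gives the nullclines N + 0.253M = 329 and 0.7N + M = 582.
Substituting M = 582 - 0.7N into the first: N(1 - 0.253·0.7) = 329 - 0.253·582.
So N* = 182/0.823 = 221, and then M* = 582 - 0.7·221 = 427.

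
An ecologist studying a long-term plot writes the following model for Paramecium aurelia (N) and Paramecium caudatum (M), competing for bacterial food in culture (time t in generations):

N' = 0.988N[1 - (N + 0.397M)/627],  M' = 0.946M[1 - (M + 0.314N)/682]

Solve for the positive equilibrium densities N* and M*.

N* ≈ 407, M* ≈ 554

Setting both brackets to zero gives the nullclines N + 0.397M = 627 and 0.314N + M = 682.
Substituting M = 682 - 0.314N into the first: N(1 - 0.397·0.314) = 627 - 0.397·682.
So N* = 356/0.875 = 407, and then M* = 682 - 0.314·407 = 554.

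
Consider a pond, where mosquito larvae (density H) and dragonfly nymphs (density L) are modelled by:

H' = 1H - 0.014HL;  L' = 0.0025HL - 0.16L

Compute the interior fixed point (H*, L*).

H* ≈ 64, L* ≈ 71.4

Set dL/dt = 0 with L > 0: 0.0025H - 0.16 = 0, so H* = 0.16/0.0025 = 64.
Set dH/dt = 0 with H > 0: 1 - 0.014L = 0, so L* = 1/0.014 = 71.4.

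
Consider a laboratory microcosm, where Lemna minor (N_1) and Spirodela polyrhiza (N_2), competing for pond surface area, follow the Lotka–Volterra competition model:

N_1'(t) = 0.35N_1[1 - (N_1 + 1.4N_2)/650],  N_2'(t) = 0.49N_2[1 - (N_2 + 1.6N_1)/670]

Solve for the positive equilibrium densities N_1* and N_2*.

Setting both brackets to zero gives the nullclines N_1 + 1.4N_2 = 650 and 1.6N_1 + N_2 = 670.
Substituting N_2 = 670 - 1.6N_1 into the first: N_1(1 - 1.4·1.6) = 650 - 1.4·670.
So N_1* = -288/-1.24 = 232, and then N_2* = 670 - 1.6·232 = 298.

N_1* ≈ 232, N_2* ≈ 298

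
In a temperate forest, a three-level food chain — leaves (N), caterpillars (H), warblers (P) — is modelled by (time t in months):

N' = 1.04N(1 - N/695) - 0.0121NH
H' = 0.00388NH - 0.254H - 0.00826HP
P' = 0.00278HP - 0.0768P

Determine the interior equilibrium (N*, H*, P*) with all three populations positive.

N* ≈ 472, H* ≈ 27.6, P* ≈ 191

From dP/dt = 0: 0.00278H* = 0.0768, so H* = 27.6.
From dN/dt = 0: 1.04(1 - N*/695) = 0.0121·27.6, giving N* = 695·(1 - 0.321) = 472.
From dH/dt = 0: 0.00388·472 - 0.254 = 0.00826P*, so P* = 1.58/0.00826 = 191.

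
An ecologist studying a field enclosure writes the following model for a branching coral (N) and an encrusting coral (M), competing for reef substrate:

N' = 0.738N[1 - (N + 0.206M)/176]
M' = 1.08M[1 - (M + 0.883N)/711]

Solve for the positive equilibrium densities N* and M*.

N* ≈ 36.1, M* ≈ 679

Setting both brackets to zero gives the nullclines N + 0.206M = 176 and 0.883N + M = 711.
Substituting M = 711 - 0.883N into the first: N(1 - 0.206·0.883) = 176 - 0.206·711.
So N* = 29.5/0.818 = 36.1, and then M* = 711 - 0.883·36.1 = 679.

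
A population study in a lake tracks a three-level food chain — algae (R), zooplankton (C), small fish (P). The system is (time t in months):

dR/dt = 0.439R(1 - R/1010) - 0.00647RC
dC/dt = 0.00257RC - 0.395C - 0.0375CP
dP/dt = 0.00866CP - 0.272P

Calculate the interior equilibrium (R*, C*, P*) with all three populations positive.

R* ≈ 542, C* ≈ 31.4, P* ≈ 26.6

From dP/dt = 0: 0.00866C* = 0.272, so C* = 31.4.
From dR/dt = 0: 0.439(1 - R*/1010) = 0.00647·31.4, giving R* = 1010·(1 - 0.463) = 542.
From dC/dt = 0: 0.00257·542 - 0.395 = 0.0375P*, so P* = 0.999/0.0375 = 26.6.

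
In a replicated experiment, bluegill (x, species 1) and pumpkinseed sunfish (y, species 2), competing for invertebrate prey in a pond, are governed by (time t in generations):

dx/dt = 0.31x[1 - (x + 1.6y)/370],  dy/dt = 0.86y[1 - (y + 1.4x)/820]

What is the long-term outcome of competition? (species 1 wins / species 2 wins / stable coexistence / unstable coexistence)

species 2 excludes species 1

Compare the nullcline intercepts: K1/α12 = 370/1.6 = 231 < K2 = 820; K2/α21 = 820/1.4 = 586 > K1 = 370.
Since the inequalities point opposite ways, species 2 can invade but species 1 cannot.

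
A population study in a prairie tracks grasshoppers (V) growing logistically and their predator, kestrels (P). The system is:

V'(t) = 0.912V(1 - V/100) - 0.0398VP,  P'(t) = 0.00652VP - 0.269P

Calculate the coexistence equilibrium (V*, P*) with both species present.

From dP/dt = 0 with P > 0: 0.00652V* = 0.269, so V* = 41.3.
Substitute into dV/dt = 0: 0.912(1 - 41.3/100) = 0.0398P*.
The bracket is 0.587, giving P* = 0.536/0.0398 = 13.5.

V* ≈ 41.3, P* ≈ 13.5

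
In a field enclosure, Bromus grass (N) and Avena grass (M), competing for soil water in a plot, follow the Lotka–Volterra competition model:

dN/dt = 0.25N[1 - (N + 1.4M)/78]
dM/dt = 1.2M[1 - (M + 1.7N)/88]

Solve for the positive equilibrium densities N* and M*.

N* ≈ 32.8, M* ≈ 32.3

Setting both brackets to zero gives the nullclines N + 1.4M = 78 and 1.7N + M = 88.
Substituting M = 88 - 1.7N into the first: N(1 - 1.4·1.7) = 78 - 1.4·88.
So N* = -45.2/-1.38 = 32.8, and then M* = 88 - 1.7·32.8 = 32.3.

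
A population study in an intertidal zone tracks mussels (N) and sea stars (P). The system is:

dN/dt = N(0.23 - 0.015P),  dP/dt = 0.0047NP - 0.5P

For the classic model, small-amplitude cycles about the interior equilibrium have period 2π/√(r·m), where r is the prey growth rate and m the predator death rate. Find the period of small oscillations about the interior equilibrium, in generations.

T ≈ 18.5 generations

Here r = 0.23 and m = 0.5, so r·m = 0.115.
ω = √0.115 = 0.339 per generation, hence T = 2π/ω ≈ 18.5 generations.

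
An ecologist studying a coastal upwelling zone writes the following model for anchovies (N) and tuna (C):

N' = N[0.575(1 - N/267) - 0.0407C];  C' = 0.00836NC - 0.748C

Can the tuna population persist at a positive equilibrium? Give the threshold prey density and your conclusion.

Threshold N = 89.5; K > 89.5, so yes, the predator persists.

The predator equation gives dC/dt > 0 only when N > 0.748/0.00836 = 89.5.
Without the predator, N → K = 267. Since 267 > 89.5, the predator can invade and persist.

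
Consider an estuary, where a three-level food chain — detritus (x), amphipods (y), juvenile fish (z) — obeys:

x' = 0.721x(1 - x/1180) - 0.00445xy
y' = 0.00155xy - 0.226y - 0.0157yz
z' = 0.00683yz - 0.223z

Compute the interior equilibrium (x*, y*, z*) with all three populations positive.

From dz/dt = 0: 0.00683y* = 0.223, so y* = 32.7.
From dx/dt = 0: 0.721(1 - x*/1180) = 0.00445·32.7, giving x* = 1180·(1 - 0.202) = 942.
From dy/dt = 0: 0.00155·942 - 0.226 = 0.0157z*, so z* = 1.23/0.0157 = 78.6.

x* ≈ 942, y* ≈ 32.7, z* ≈ 78.6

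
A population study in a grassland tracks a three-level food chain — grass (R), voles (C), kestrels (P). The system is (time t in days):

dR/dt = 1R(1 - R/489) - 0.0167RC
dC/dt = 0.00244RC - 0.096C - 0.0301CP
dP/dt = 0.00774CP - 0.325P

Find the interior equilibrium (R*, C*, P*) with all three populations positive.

R* ≈ 146, C* ≈ 42, P* ≈ 8.65

From dP/dt = 0: 0.00774C* = 0.325, so C* = 42.
From dR/dt = 0: 1(1 - R*/489) = 0.0167·42, giving R* = 489·(1 - 0.701) = 146.
From dC/dt = 0: 0.00244·146 - 0.096 = 0.0301P*, so P* = 0.26/0.0301 = 8.65.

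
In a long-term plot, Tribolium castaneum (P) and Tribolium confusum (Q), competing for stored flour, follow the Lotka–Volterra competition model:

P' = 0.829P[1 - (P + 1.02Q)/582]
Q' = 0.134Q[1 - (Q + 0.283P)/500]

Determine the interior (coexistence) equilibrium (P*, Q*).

Setting both brackets to zero gives the nullclines P + 1.02Q = 582 and 0.283P + Q = 500.
Substituting Q = 500 - 0.283P into the first: P(1 - 1.02·0.283) = 582 - 1.02·500.
So P* = 72/0.711 = 101, and then Q* = 500 - 0.283·101 = 471.

P* ≈ 101, Q* ≈ 471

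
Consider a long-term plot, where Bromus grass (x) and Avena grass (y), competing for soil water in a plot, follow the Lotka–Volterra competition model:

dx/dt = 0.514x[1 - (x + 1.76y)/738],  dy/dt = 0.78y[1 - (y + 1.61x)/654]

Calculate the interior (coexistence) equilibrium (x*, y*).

x* ≈ 225, y* ≈ 291

Setting both brackets to zero gives the nullclines x + 1.76y = 738 and 1.61x + y = 654.
Substituting y = 654 - 1.61x into the first: x(1 - 1.76·1.61) = 738 - 1.76·654.
So x* = -413/-1.83 = 225, and then y* = 654 - 1.61·225 = 291.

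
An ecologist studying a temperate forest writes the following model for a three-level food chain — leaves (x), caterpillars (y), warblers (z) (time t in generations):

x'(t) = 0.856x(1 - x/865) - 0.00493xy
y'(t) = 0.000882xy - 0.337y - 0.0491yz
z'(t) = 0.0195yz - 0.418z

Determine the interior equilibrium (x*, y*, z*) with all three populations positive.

From dz/dt = 0: 0.0195y* = 0.418, so y* = 21.4.
From dx/dt = 0: 0.856(1 - x*/865) = 0.00493·21.4, giving x* = 865·(1 - 0.123) = 758.
From dy/dt = 0: 0.000882·758 - 0.337 = 0.0491z*, so z* = 0.332/0.0491 = 6.76.

x* ≈ 758, y* ≈ 21.4, z* ≈ 6.76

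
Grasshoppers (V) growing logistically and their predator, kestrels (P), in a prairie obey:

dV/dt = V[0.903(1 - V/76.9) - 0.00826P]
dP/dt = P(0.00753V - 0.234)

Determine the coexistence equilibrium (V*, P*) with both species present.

V* ≈ 31.1, P* ≈ 65.1

From dP/dt = 0 with P > 0: 0.00753V* = 0.234, so V* = 31.1.
Substitute into dV/dt = 0: 0.903(1 - 31.1/76.9) = 0.00826P*.
The bracket is 0.596, giving P* = 0.538/0.00826 = 65.1.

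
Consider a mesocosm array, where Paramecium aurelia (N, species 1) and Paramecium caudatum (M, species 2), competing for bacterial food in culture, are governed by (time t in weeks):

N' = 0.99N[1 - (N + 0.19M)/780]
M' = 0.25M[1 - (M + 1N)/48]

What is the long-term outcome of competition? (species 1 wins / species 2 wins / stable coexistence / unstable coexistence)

Compare the nullcline intercepts: K1/α12 = 780/0.19 = 4110 > K2 = 48; K2/α21 = 48/1 = 48 < K1 = 780.
Since the inequalities point opposite ways, species 1 can invade but species 2 cannot.

species 1 excludes species 2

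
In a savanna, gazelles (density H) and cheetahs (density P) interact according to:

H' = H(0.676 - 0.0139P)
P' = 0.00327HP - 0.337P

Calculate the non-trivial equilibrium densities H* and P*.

H* ≈ 103, P* ≈ 48.6

Set dP/dt = 0 with P > 0: 0.00327H - 0.337 = 0, so H* = 0.337/0.00327 = 103.
Set dH/dt = 0 with H > 0: 0.676 - 0.0139P = 0, so P* = 0.676/0.0139 = 48.6.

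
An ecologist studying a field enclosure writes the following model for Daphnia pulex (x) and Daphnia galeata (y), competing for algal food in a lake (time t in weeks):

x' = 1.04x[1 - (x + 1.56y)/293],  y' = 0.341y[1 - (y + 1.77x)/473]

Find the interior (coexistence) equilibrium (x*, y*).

x* ≈ 253, y* ≈ 25.9

Setting both brackets to zero gives the nullclines x + 1.56y = 293 and 1.77x + y = 473.
Substituting y = 473 - 1.77x into the first: x(1 - 1.56·1.77) = 293 - 1.56·473.
So x* = -445/-1.76 = 253, and then y* = 473 - 1.77·253 = 25.9.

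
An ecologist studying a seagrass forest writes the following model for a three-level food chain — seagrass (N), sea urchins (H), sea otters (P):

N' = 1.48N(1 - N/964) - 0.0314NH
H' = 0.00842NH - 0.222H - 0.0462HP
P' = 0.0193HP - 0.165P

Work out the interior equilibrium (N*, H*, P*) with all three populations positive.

N* ≈ 789, H* ≈ 8.55, P* ≈ 139

From dP/dt = 0: 0.0193H* = 0.165, so H* = 8.55.
From dN/dt = 0: 1.48(1 - N*/964) = 0.0314·8.55, giving N* = 964·(1 - 0.181) = 789.
From dH/dt = 0: 0.00842·789 - 0.222 = 0.0462P*, so P* = 6.42/0.0462 = 139.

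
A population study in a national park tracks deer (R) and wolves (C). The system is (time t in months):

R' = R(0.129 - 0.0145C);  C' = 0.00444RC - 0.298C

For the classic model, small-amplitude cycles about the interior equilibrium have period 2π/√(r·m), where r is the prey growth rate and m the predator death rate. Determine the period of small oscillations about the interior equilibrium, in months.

Here r = 0.129 and m = 0.298, so r·m = 0.0384.
ω = √0.0384 = 0.196 per month, hence T = 2π/ω ≈ 32 months.

T ≈ 32 months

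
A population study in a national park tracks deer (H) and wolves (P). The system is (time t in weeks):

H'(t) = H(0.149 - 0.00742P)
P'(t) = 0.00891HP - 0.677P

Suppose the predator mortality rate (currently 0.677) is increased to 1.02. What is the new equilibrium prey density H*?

H* ≈ 114

At the interior fixed point, setting dP/dt = 0 with P > 0 fixes H* = (predator death rate)/(HP coefficient) — independent of the other coefficients.
With the change, H* = 1.02/0.00891 = 114; it rises from 76.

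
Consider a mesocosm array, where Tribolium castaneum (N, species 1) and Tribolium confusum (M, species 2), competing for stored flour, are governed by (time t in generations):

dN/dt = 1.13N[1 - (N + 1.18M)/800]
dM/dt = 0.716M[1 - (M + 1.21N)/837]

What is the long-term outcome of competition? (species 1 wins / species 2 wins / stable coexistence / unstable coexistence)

Compare the nullcline intercepts: K1/α12 = 800/1.18 = 678 < K2 = 837; K2/α21 = 837/1.21 = 692 < K1 = 800.
Since both are reversed, neither can invade when rare; the interior point is a saddle.

unstable coexistence (outcome depends on initial conditions)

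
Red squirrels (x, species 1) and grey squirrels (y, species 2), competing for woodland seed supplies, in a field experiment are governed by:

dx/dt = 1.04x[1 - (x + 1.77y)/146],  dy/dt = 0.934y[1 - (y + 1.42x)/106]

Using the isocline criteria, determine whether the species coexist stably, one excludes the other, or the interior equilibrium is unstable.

Compare the nullcline intercepts: K1/α12 = 146/1.77 = 82.5 < K2 = 106; K2/α21 = 106/1.42 = 74.6 < K1 = 146.
Since both are reversed, neither can invade when rare; the interior point is a saddle.

unstable coexistence (outcome depends on initial conditions)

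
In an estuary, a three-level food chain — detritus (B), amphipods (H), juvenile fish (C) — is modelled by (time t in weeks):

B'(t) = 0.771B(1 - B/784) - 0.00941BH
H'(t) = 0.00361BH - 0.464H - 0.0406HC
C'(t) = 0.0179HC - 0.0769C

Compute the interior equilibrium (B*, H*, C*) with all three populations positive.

From dC/dt = 0: 0.0179H* = 0.0769, so H* = 4.3.
From dB/dt = 0: 0.771(1 - B*/784) = 0.00941·4.3, giving B* = 784·(1 - 0.0524) = 743.
From dH/dt = 0: 0.00361·743 - 0.464 = 0.0406C*, so C* = 2.22/0.0406 = 54.6.

B* ≈ 743, H* ≈ 4.3, C* ≈ 54.6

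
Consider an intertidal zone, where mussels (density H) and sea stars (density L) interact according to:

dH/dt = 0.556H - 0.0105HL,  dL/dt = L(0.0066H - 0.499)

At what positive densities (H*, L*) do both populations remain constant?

Set dL/dt = 0 with L > 0: 0.0066H - 0.499 = 0, so H* = 0.499/0.0066 = 75.6.
Set dH/dt = 0 with H > 0: 0.556 - 0.0105L = 0, so L* = 0.556/0.0105 = 53.

H* ≈ 75.6, L* ≈ 53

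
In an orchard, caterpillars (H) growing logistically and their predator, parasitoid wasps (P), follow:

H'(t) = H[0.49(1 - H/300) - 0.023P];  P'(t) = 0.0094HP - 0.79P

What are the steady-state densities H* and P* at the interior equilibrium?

H* ≈ 84, P* ≈ 15.3

From dP/dt = 0 with P > 0: 0.0094H* = 0.79, so H* = 84.
Substitute into dH/dt = 0: 0.49(1 - 84/300) = 0.023P*.
The bracket is 0.72, giving P* = 0.353/0.023 = 15.3.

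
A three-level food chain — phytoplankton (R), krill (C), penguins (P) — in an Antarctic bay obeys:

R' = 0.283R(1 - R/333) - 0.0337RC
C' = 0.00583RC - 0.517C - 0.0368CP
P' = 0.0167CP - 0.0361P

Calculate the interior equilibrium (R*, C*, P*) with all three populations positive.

From dP/dt = 0: 0.0167C* = 0.0361, so C* = 2.16.
From dR/dt = 0: 0.283(1 - R*/333) = 0.0337·2.16, giving R* = 333·(1 - 0.257) = 247.
From dC/dt = 0: 0.00583·247 - 0.517 = 0.0368P*, so P* = 0.925/0.0368 = 25.1.

R* ≈ 247, C* ≈ 2.16, P* ≈ 25.1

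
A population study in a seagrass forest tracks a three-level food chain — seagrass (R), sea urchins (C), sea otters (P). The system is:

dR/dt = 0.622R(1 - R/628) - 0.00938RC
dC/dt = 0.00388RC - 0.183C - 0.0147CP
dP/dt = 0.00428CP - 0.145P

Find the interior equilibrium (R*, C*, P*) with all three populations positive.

From dP/dt = 0: 0.00428C* = 0.145, so C* = 33.9.
From dR/dt = 0: 0.622(1 - R*/628) = 0.00938·33.9, giving R* = 628·(1 - 0.511) = 307.
From dC/dt = 0: 0.00388·307 - 0.183 = 0.0147P*, so P* = 1.01/0.0147 = 68.6.

R* ≈ 307, C* ≈ 33.9, P* ≈ 68.6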